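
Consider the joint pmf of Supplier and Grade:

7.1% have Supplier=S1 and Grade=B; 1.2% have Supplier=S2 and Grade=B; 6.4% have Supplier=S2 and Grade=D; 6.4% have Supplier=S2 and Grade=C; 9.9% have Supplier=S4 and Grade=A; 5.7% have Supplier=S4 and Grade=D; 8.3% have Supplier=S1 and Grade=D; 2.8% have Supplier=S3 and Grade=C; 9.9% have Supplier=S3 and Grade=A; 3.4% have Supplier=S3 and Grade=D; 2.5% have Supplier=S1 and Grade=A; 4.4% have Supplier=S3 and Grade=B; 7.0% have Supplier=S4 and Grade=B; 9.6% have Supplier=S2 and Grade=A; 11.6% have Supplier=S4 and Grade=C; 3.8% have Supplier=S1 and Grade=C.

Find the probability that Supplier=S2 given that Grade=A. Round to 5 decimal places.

P(Grade=A) = 0.025 + 0.096 + 0.099 + 0.099 = 0.319.
P(Supplier=S2 | Grade=A) = 0.096/0.319 = 0.30094.

0.30094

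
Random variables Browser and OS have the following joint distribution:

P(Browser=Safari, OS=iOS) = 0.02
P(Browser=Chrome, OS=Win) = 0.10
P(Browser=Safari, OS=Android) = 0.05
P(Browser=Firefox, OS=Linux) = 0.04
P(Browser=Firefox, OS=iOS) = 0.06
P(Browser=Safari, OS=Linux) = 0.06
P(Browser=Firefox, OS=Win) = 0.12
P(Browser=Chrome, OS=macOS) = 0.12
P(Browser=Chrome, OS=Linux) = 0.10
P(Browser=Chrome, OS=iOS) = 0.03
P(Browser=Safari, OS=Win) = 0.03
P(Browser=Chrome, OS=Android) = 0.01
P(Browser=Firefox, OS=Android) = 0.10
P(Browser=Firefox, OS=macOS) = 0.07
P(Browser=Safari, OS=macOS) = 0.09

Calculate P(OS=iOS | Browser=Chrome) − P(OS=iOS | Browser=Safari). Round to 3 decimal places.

P(Browser=Chrome) = 0.10 + 0.12 + 0.10 + 0.03 + 0.01 = 0.36; P(OS=iOS | Browser=Chrome) = 0.03/0.36 = 0.0833.
P(Browser=Safari) = 0.03 + 0.09 + 0.06 + 0.02 + 0.05 = 0.25; P(OS=iOS | Browser=Safari) = 0.02/0.25 = 0.0800.
Difference = 0.003.

0.003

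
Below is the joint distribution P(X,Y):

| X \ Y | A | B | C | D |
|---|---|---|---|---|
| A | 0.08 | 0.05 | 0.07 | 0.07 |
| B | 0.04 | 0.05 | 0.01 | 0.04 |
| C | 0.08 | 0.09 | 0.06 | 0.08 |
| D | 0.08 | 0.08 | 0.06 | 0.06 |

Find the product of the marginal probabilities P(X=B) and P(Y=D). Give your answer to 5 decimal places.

0.03500

P(X=B) = 0.04 + 0.05 + 0.01 + 0.04 = 0.14.
P(Y=D) = 0.07 + 0.04 + 0.08 + 0.06 = 0.25.
Product: 0.14 × 0.25 = 0.03500.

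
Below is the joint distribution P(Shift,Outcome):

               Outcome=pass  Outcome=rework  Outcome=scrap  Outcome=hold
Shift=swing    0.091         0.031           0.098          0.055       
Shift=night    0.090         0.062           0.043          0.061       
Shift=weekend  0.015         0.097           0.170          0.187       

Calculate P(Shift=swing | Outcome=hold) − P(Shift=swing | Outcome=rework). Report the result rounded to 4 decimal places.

0.0184

P(Outcome=hold) = 0.055 + 0.061 + 0.187 = 0.303; P(Shift=swing | Outcome=hold) = 0.055/0.303 = 0.18152.
P(Outcome=rework) = 0.031 + 0.062 + 0.097 = 0.190; P(Shift=swing | Outcome=rework) = 0.031/0.190 = 0.16316.
Difference = 0.0184.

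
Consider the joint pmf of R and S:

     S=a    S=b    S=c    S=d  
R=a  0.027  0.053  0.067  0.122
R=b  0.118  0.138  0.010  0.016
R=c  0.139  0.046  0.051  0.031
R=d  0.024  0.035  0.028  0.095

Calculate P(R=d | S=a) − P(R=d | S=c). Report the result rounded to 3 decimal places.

-0.102

P(S=a) = 0.027 + 0.118 + 0.139 + 0.024 = 0.308; P(R=d | S=a) = 0.024/0.308 = 0.0779.
P(S=c) = 0.067 + 0.010 + 0.051 + 0.028 = 0.156; P(R=d | S=c) = 0.028/0.156 = 0.1795.
Difference = -0.102.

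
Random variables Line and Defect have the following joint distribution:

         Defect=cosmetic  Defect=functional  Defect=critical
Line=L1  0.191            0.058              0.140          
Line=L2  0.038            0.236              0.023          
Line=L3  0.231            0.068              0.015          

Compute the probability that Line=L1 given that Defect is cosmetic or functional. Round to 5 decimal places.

0.30292

P(Defect=cosmetic) = 0.191 + 0.038 + 0.231 = 0.460.
P(Defect=functional) = 0.058 + 0.236 + 0.068 = 0.362.
P(Defect ∈ {cosmetic, functional}) = 0.460 + 0.362 = 0.822; P(Line=L1, Defect ∈ {cosmetic, functional}) = 0.191 + 0.058 = 0.249.
P(Line=L1 | Defect ∈ {cosmetic, functional}) = 0.249/0.822 = 0.30292.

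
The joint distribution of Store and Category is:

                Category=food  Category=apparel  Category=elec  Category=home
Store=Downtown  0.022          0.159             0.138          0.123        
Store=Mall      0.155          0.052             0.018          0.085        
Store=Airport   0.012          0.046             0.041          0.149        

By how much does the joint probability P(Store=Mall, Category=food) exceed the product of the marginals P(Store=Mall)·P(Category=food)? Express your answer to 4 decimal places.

0.0964

P(Store=Mall) = 0.155 + 0.052 + 0.018 + 0.085 = 0.310.
P(Category=food) = 0.022 + 0.155 + 0.012 = 0.189.
P(Store=Mall, Category=food) − P(Store=Mall)P(Category=food) = 0.155 − 0.310×0.189 = 0.0964.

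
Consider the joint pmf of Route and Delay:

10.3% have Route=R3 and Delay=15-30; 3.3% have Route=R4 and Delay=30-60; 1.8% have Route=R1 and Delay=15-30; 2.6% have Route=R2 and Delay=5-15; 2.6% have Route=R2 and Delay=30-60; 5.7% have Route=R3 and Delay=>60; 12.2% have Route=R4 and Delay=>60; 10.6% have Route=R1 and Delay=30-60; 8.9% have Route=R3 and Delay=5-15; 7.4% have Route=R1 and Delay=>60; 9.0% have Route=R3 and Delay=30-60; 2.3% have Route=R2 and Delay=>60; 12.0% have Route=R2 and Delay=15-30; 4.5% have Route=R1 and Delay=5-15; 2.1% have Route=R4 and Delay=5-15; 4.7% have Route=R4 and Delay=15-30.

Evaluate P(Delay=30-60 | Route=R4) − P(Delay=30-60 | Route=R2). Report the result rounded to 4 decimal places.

0.0146

P(Route=R4) = 0.021 + 0.047 + 0.033 + 0.122 = 0.223; P(Delay=30-60 | Route=R4) = 0.033/0.223 = 0.14798.
P(Route=R2) = 0.026 + 0.120 + 0.026 + 0.023 = 0.195; P(Delay=30-60 | Route=R2) = 0.026/0.195 = 0.13333.
Difference = 0.0146.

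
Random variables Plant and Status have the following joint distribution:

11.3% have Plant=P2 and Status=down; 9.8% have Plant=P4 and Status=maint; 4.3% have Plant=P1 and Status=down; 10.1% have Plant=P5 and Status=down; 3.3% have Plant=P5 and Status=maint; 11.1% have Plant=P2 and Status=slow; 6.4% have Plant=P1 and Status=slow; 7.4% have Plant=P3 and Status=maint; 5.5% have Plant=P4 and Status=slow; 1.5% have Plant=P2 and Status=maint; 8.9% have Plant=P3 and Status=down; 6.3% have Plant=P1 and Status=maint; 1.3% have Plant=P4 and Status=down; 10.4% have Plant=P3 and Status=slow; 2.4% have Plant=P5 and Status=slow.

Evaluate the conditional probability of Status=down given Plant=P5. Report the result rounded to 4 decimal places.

0.6392

P(Plant=P5) = 0.024 + 0.101 + 0.033 = 0.158.
P(Status=down | Plant=P5) = 0.101/0.158 = 0.6392.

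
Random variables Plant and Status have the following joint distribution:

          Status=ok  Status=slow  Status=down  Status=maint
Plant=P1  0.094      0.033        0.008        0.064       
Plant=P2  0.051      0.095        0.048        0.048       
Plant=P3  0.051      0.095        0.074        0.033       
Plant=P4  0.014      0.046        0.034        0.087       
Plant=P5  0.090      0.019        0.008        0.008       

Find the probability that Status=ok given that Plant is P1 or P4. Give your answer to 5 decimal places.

P(Plant=P1) = 0.094 + 0.033 + 0.008 + 0.064 = 0.199.
P(Plant=P4) = 0.014 + 0.046 + 0.034 + 0.087 = 0.181.
P(Plant ∈ {P1, P4}) = 0.199 + 0.181 = 0.380; P(Status=ok, Plant ∈ {P1, P4}) = 0.094 + 0.014 = 0.108.
P(Status=ok | Plant ∈ {P1, P4}) = 0.108/0.380 = 0.28421.

0.28421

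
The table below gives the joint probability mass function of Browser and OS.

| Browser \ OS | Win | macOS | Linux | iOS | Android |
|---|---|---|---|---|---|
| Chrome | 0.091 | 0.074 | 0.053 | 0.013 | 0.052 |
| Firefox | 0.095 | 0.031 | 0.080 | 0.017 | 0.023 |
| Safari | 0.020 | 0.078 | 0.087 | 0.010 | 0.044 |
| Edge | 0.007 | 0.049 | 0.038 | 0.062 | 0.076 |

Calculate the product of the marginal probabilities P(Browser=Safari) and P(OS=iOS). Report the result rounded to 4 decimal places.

P(Browser=Safari) = 0.020 + 0.078 + 0.087 + 0.010 + 0.044 = 0.239.
P(OS=iOS) = 0.013 + 0.017 + 0.010 + 0.062 = 0.102.
Product: 0.239 × 0.102 = 0.0244.

0.0244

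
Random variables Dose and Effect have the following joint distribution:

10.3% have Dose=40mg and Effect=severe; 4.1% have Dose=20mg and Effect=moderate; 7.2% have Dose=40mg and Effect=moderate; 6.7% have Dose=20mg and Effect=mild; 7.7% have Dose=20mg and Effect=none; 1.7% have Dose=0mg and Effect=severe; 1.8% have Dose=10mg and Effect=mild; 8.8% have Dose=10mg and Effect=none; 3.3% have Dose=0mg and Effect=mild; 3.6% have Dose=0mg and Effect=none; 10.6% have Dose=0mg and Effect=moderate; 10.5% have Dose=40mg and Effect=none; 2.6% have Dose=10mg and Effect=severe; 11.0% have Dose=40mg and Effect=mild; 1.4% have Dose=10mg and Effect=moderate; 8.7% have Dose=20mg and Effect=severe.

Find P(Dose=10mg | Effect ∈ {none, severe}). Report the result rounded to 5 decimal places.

P(Effect=none) = 0.036 + 0.088 + 0.077 + 0.105 = 0.306.
P(Effect=severe) = 0.017 + 0.026 + 0.087 + 0.103 = 0.233.
P(Effect ∈ {none, severe}) = 0.306 + 0.233 = 0.539; P(Dose=10mg, Effect ∈ {none, severe}) = 0.088 + 0.026 = 0.114.
P(Dose=10mg | Effect ∈ {none, severe}) = 0.114/0.539 = 0.21150.

0.21150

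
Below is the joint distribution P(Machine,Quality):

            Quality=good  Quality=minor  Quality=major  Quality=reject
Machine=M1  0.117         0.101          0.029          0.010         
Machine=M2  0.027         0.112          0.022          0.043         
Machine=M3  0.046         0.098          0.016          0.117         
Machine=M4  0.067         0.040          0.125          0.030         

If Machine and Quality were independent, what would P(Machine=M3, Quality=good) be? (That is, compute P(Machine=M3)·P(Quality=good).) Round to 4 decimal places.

P(Machine=M3) = 0.046 + 0.098 + 0.016 + 0.117 = 0.277.
P(Quality=good) = 0.117 + 0.027 + 0.046 + 0.067 = 0.257.
Product: 0.277 × 0.257 = 0.0712.

0.0712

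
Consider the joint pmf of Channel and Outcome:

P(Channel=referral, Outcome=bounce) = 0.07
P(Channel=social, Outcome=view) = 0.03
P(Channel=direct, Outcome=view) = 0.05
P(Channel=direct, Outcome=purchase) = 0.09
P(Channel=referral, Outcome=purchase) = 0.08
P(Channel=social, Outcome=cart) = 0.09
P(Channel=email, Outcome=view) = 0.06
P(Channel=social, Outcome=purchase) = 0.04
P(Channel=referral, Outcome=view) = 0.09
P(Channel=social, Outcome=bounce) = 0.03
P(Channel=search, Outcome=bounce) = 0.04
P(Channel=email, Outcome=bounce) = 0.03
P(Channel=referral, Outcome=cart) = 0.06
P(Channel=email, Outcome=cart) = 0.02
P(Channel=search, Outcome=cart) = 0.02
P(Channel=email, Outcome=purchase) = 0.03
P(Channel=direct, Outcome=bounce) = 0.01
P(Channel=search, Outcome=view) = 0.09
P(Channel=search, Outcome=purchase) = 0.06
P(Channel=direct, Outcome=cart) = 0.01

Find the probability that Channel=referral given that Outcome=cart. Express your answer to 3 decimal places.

P(Outcome=cart) = 0.02 + 0.02 + 0.09 + 0.01 + 0.06 = 0.20.
P(Channel=referral | Outcome=cart) = 0.06/0.20 = 0.300.

0.300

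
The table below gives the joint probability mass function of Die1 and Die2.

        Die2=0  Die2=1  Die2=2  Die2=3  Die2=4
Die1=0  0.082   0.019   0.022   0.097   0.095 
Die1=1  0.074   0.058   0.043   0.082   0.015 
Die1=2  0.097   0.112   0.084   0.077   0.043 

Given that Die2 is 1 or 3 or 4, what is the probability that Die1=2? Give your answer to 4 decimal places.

P(Die2=1) = 0.019 + 0.058 + 0.112 = 0.189.
P(Die2=3) = 0.097 + 0.082 + 0.077 = 0.256.
P(Die2=4) = 0.095 + 0.015 + 0.043 = 0.153.
P(Die2 ∈ {1, 3, 4}) = 0.189 + 0.256 + 0.153 = 0.598; P(Die1=2, Die2 ∈ {1, 3, 4}) = 0.112 + 0.077 + 0.043 = 0.232.
P(Die1=2 | Die2 ∈ {1, 3, 4}) = 0.232/0.598 = 0.3880.

0.3880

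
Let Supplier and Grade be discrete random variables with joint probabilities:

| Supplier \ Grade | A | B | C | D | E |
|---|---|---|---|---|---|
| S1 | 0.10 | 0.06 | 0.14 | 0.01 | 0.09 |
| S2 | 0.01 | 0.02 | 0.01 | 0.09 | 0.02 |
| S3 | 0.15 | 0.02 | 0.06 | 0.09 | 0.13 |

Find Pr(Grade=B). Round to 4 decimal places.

P(Grade=B) = 0.06 + 0.02 + 0.02 = 0.10.

0.1000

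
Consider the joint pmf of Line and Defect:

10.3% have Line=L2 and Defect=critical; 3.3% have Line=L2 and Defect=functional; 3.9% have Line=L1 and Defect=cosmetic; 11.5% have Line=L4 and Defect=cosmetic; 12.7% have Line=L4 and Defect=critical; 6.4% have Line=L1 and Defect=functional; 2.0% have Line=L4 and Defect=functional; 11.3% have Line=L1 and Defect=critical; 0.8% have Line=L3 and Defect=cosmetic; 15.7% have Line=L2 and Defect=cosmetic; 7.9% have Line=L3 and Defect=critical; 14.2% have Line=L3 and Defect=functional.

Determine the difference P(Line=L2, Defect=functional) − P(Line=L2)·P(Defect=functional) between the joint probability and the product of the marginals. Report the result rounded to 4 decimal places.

-0.0429

P(Line=L2) = 0.157 + 0.033 + 0.103 = 0.293.
P(Defect=functional) = 0.064 + 0.033 + 0.142 + 0.020 = 0.259.
P(Line=L2, Defect=functional) − P(Line=L2)P(Defect=functional) = 0.033 − 0.293×0.259 = -0.0429.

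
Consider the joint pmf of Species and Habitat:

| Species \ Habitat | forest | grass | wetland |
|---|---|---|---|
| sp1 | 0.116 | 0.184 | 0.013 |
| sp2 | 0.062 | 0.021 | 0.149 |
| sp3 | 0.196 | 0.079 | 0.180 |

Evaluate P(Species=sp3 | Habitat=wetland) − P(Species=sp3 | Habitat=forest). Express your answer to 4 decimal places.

0.0023

P(Habitat=wetland) = 0.013 + 0.149 + 0.180 = 0.342; P(Species=sp3 | Habitat=wetland) = 0.180/0.342 = 0.52632.
P(Habitat=forest) = 0.116 + 0.062 + 0.196 = 0.374; P(Species=sp3 | Habitat=forest) = 0.196/0.374 = 0.52406.
Difference = 0.0023.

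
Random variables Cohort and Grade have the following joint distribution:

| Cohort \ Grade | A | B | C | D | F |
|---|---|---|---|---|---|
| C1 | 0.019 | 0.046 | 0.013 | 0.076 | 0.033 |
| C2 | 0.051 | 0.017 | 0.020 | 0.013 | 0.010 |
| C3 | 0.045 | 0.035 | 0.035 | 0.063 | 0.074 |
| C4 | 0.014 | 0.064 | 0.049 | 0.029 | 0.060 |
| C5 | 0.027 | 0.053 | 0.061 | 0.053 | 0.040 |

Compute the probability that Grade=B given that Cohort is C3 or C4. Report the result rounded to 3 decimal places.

P(Cohort=C3) = 0.045 + 0.035 + 0.035 + 0.063 + 0.074 = 0.252.
P(Cohort=C4) = 0.014 + 0.064 + 0.049 + 0.029 + 0.060 = 0.216.
P(Cohort ∈ {C3, C4}) = 0.252 + 0.216 = 0.468; P(Grade=B, Cohort ∈ {C3, C4}) = 0.035 + 0.064 = 0.099.
P(Grade=B | Cohort ∈ {C3, C4}) = 0.099/0.468 = 0.212.

0.212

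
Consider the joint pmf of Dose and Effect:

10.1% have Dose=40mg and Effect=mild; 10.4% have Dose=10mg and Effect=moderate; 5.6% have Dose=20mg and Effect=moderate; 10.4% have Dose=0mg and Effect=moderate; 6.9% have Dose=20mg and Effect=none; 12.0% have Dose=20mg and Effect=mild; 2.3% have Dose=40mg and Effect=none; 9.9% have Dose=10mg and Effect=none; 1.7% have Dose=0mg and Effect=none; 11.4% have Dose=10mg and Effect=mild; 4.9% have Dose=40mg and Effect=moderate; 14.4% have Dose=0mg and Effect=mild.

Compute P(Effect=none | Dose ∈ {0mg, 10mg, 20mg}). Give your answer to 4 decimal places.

P(Dose=0mg) = 0.017 + 0.144 + 0.104 = 0.265.
P(Dose=10mg) = 0.099 + 0.114 + 0.104 = 0.317.
P(Dose=20mg) = 0.069 + 0.120 + 0.056 = 0.245.
P(Dose ∈ {0mg, 10mg, 20mg}) = 0.265 + 0.317 + 0.245 = 0.827; P(Effect=none, Dose ∈ {0mg, 10mg, 20mg}) = 0.017 + 0.099 + 0.069 = 0.185.
P(Effect=none | Dose ∈ {0mg, 10mg, 20mg}) = 0.185/0.827 = 0.2237.

0.2237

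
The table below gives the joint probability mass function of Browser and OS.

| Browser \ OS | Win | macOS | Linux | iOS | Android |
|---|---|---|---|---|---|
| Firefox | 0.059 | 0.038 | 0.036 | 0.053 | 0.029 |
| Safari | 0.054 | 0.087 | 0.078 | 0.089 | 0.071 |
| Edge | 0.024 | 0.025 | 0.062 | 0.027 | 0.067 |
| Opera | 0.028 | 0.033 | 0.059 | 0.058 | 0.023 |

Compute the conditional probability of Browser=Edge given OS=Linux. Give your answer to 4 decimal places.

0.2638

P(OS=Linux) = 0.036 + 0.078 + 0.062 + 0.059 = 0.235.
P(Browser=Edge | OS=Linux) = 0.062/0.235 = 0.2638.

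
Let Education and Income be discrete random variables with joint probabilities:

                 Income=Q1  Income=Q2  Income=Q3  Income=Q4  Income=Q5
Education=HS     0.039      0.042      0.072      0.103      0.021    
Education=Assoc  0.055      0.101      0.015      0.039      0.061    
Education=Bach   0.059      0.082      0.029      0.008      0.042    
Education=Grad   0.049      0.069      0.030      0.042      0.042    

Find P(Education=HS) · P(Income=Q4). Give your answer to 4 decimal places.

0.0532

P(Education=HS) = 0.039 + 0.042 + 0.072 + 0.103 + 0.021 = 0.277.
P(Income=Q4) = 0.103 + 0.039 + 0.008 + 0.042 = 0.192.
Product: 0.277 × 0.192 = 0.0532.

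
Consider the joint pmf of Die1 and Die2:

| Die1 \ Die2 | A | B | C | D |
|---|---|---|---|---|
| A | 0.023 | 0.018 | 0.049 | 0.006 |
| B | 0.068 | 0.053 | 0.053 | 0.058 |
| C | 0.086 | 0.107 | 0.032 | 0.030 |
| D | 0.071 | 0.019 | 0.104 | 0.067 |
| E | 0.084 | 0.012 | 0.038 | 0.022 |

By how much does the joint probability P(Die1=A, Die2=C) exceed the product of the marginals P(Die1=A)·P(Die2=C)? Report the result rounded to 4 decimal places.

0.0225

P(Die1=A) = 0.023 + 0.018 + 0.049 + 0.006 = 0.096.
P(Die2=C) = 0.049 + 0.053 + 0.032 + 0.104 + 0.038 = 0.276.
P(Die1=A, Die2=C) − P(Die1=A)P(Die2=C) = 0.049 − 0.096×0.276 = 0.0225.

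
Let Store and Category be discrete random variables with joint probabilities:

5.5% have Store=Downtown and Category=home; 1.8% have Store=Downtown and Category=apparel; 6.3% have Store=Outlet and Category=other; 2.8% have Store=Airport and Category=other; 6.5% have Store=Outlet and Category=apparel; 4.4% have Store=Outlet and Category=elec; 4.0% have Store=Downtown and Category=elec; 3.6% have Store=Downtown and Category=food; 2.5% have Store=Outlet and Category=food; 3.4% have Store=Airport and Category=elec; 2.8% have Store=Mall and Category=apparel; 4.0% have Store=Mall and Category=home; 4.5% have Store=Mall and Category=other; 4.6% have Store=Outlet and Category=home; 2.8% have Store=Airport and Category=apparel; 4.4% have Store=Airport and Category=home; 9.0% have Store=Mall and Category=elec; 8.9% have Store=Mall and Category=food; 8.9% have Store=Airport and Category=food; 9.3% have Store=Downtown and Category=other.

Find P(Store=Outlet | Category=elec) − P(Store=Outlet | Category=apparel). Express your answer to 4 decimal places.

P(Category=elec) = 0.040 + 0.090 + 0.034 + 0.044 = 0.208; P(Store=Outlet | Category=elec) = 0.044/0.208 = 0.21154.
P(Category=apparel) = 0.018 + 0.028 + 0.028 + 0.065 = 0.139; P(Store=Outlet | Category=apparel) = 0.065/0.139 = 0.46763.
Difference = -0.2561.

-0.2561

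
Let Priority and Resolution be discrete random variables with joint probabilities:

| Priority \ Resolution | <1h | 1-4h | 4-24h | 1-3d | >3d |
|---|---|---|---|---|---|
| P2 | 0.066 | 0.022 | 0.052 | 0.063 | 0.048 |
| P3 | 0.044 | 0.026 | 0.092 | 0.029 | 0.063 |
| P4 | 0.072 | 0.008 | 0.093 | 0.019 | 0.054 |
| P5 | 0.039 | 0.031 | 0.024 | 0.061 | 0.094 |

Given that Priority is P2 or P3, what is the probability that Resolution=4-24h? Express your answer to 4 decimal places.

P(Priority=P2) = 0.066 + 0.022 + 0.052 + 0.063 + 0.048 = 0.251.
P(Priority=P3) = 0.044 + 0.026 + 0.092 + 0.029 + 0.063 = 0.254.
P(Priority ∈ {P2, P3}) = 0.251 + 0.254 = 0.505; P(Resolution=4-24h, Priority ∈ {P2, P3}) = 0.052 + 0.092 = 0.144.
P(Resolution=4-24h | Priority ∈ {P2, P3}) = 0.144/0.505 = 0.2851.

0.2851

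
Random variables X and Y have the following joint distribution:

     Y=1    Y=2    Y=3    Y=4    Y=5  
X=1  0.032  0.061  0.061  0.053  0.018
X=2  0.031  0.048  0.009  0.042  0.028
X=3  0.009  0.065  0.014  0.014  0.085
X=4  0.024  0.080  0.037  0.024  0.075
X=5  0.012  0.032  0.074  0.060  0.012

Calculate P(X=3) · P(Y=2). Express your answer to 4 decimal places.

0.0535

P(X=3) = 0.009 + 0.065 + 0.014 + 0.014 + 0.085 = 0.187.
P(Y=2) = 0.061 + 0.048 + 0.065 + 0.080 + 0.032 = 0.286.
Product: 0.187 × 0.286 = 0.0535.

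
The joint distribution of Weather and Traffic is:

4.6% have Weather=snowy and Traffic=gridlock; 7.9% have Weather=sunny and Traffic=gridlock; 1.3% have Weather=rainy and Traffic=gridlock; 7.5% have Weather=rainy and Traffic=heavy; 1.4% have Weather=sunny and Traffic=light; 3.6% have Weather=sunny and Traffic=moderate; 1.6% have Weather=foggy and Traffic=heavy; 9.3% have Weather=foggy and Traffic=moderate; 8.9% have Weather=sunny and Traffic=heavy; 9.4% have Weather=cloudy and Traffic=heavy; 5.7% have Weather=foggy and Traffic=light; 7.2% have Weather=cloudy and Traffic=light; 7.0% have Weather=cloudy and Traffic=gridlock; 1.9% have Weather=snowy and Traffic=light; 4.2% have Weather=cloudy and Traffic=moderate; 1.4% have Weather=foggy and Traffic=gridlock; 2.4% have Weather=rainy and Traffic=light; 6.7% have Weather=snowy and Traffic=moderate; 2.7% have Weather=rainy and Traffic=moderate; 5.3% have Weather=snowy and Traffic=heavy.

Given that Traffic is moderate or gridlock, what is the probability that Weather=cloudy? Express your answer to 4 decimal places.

0.2300

P(Traffic=moderate) = 0.036 + 0.042 + 0.027 + 0.067 + 0.093 = 0.265.
P(Traffic=gridlock) = 0.079 + 0.070 + 0.013 + 0.046 + 0.014 = 0.222.
P(Traffic ∈ {moderate, gridlock}) = 0.265 + 0.222 = 0.487; P(Weather=cloudy, Traffic ∈ {moderate, gridlock}) = 0.042 + 0.070 = 0.112.
P(Weather=cloudy | Traffic ∈ {moderate, gridlock}) = 0.112/0.487 = 0.2300.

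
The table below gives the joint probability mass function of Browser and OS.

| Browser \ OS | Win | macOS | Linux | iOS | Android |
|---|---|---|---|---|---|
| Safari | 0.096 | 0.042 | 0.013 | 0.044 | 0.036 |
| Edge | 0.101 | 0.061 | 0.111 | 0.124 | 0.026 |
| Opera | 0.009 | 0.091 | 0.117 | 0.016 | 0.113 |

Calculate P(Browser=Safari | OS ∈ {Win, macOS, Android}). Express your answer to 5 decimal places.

0.30261

P(OS=Win) = 0.096 + 0.101 + 0.009 = 0.206.
P(OS=macOS) = 0.042 + 0.061 + 0.091 = 0.194.
P(OS=Android) = 0.036 + 0.026 + 0.113 = 0.175.
P(OS ∈ {Win, macOS, Android}) = 0.206 + 0.194 + 0.175 = 0.575; P(Browser=Safari, OS ∈ {Win, macOS, Android}) = 0.096 + 0.042 + 0.036 = 0.174.
P(Browser=Safari | OS ∈ {Win, macOS, Android}) = 0.174/0.575 = 0.30261.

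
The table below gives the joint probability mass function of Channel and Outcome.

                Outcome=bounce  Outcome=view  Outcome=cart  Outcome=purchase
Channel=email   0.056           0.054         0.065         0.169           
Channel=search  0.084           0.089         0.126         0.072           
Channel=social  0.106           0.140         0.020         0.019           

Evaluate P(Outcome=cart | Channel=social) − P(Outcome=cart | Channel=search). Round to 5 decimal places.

-0.26945

P(Channel=social) = 0.106 + 0.140 + 0.020 + 0.019 = 0.285; P(Outcome=cart | Channel=social) = 0.020/0.285 = 0.070175.
P(Channel=search) = 0.084 + 0.089 + 0.126 + 0.072 = 0.371; P(Outcome=cart | Channel=search) = 0.126/0.371 = 0.339623.
Difference = -0.26945.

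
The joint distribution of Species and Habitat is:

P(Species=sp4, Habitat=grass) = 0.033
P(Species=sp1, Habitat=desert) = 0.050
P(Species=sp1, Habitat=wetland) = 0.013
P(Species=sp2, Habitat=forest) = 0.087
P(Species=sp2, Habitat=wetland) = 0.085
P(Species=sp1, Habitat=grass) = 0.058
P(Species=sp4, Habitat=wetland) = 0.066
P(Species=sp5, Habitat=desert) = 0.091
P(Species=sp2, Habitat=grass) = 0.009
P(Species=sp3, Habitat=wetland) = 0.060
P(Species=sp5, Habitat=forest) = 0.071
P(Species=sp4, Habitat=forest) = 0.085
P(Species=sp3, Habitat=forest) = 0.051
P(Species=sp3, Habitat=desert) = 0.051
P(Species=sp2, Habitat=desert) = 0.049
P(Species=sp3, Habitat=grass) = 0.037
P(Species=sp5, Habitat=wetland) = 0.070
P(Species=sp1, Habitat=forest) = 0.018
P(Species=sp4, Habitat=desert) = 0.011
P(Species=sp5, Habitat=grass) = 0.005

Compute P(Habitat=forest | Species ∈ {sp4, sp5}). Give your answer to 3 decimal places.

0.361

P(Species=sp4) = 0.085 + 0.033 + 0.066 + 0.011 = 0.195.
P(Species=sp5) = 0.071 + 0.005 + 0.070 + 0.091 = 0.237.
P(Species ∈ {sp4, sp5}) = 0.195 + 0.237 = 0.432; P(Habitat=forest, Species ∈ {sp4, sp5}) = 0.085 + 0.071 = 0.156.
P(Habitat=forest | Species ∈ {sp4, sp5}) = 0.156/0.432 = 0.361.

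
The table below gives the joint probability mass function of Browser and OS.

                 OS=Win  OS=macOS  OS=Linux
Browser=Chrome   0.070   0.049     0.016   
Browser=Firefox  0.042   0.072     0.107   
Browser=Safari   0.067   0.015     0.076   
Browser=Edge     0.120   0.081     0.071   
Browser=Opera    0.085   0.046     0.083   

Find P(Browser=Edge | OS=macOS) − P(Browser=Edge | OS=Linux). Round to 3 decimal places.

0.107

P(OS=macOS) = 0.049 + 0.072 + 0.015 + 0.081 + 0.046 = 0.263; P(Browser=Edge | OS=macOS) = 0.081/0.263 = 0.3080.
P(OS=Linux) = 0.016 + 0.107 + 0.076 + 0.071 + 0.083 = 0.353; P(Browser=Edge | OS=Linux) = 0.071/0.353 = 0.2011.
Difference = 0.107.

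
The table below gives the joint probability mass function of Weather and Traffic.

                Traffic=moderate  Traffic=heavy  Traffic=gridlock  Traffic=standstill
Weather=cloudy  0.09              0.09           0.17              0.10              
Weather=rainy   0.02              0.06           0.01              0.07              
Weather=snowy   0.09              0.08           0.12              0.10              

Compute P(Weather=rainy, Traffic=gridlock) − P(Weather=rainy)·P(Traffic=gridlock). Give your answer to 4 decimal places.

P(Weather=rainy) = 0.02 + 0.06 + 0.01 + 0.07 = 0.16.
P(Traffic=gridlock) = 0.17 + 0.01 + 0.12 = 0.30.
P(Weather=rainy, Traffic=gridlock) − P(Weather=rainy)P(Traffic=gridlock) = 0.01 − 0.16×0.30 = -0.0380.

-0.0380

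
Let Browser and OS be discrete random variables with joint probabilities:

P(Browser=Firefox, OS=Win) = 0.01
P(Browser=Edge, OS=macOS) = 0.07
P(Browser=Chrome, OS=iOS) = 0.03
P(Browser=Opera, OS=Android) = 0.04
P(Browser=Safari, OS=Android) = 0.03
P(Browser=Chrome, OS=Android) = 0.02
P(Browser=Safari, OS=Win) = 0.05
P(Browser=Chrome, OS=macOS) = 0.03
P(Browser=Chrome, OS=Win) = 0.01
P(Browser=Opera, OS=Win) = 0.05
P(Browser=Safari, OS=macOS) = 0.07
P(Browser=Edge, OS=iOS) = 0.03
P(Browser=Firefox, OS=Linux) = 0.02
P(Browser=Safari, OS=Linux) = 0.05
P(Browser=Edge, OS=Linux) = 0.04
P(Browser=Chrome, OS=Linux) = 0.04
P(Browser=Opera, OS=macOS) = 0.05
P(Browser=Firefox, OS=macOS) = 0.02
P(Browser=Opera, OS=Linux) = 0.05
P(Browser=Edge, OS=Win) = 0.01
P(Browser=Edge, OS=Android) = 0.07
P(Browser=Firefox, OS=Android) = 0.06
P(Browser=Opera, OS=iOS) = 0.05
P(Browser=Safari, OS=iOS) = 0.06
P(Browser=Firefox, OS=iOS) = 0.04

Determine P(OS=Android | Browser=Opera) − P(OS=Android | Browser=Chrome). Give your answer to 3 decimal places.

P(Browser=Opera) = 0.05 + 0.05 + 0.05 + 0.05 + 0.04 = 0.24; P(OS=Android | Browser=Opera) = 0.04/0.24 = 0.1667.
P(Browser=Chrome) = 0.01 + 0.03 + 0.04 + 0.03 + 0.02 = 0.13; P(OS=Android | Browser=Chrome) = 0.02/0.13 = 0.1538.
Difference = 0.013.

0.013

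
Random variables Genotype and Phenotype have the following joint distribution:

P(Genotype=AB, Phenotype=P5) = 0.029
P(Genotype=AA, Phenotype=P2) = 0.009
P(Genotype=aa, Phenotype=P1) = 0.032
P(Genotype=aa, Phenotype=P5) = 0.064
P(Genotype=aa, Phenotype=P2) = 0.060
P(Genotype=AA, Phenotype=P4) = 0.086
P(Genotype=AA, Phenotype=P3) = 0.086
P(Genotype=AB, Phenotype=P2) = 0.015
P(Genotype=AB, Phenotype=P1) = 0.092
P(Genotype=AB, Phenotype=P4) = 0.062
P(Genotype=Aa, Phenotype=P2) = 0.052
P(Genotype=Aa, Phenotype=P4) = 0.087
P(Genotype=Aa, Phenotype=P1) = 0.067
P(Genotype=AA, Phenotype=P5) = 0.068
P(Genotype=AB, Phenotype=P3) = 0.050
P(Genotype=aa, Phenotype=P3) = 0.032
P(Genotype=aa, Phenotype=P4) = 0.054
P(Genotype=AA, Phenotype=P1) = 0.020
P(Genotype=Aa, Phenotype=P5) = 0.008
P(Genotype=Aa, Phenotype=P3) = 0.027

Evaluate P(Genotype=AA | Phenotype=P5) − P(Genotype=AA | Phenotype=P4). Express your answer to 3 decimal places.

P(Phenotype=P5) = 0.068 + 0.008 + 0.064 + 0.029 = 0.169; P(Genotype=AA | Phenotype=P5) = 0.068/0.169 = 0.4024.
P(Phenotype=P4) = 0.086 + 0.087 + 0.054 + 0.062 = 0.289; P(Genotype=AA | Phenotype=P4) = 0.086/0.289 = 0.2976.
Difference = 0.105.

0.105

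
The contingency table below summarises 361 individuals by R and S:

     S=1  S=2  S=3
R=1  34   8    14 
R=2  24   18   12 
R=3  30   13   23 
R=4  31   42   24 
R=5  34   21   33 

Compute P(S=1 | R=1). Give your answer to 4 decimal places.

Total with R=1: 34 + 8 + 14 = 56.
P(S=1 | R=1) = 34/56 = 0.6071.

0.6071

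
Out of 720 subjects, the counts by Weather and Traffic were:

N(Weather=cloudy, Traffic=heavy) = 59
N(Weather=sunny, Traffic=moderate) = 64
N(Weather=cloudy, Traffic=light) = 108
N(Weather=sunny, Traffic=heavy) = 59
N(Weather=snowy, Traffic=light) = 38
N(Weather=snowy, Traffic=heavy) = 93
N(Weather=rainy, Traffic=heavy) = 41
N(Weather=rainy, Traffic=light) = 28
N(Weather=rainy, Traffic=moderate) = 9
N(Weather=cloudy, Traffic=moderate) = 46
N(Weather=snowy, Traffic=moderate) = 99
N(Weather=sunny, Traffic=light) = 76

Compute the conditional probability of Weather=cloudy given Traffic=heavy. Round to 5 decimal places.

0.23413

Total with Traffic=heavy: 59 + 59 + 41 + 93 = 252.
P(Weather=cloudy | Traffic=heavy) = 59/252 = 0.23413.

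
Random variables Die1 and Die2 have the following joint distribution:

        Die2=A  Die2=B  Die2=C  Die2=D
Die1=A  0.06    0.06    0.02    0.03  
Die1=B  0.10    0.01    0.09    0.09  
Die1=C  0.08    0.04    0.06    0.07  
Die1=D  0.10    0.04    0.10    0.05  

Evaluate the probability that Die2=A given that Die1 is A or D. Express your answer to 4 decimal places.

P(Die1=A) = 0.06 + 0.06 + 0.02 + 0.03 = 0.17.
P(Die1=D) = 0.10 + 0.04 + 0.10 + 0.05 = 0.29.
P(Die1 ∈ {A, D}) = 0.17 + 0.29 = 0.46; P(Die2=A, Die1 ∈ {A, D}) = 0.06 + 0.10 = 0.16.
P(Die2=A | Die1 ∈ {A, D}) = 0.16/0.46 = 0.3478.

0.3478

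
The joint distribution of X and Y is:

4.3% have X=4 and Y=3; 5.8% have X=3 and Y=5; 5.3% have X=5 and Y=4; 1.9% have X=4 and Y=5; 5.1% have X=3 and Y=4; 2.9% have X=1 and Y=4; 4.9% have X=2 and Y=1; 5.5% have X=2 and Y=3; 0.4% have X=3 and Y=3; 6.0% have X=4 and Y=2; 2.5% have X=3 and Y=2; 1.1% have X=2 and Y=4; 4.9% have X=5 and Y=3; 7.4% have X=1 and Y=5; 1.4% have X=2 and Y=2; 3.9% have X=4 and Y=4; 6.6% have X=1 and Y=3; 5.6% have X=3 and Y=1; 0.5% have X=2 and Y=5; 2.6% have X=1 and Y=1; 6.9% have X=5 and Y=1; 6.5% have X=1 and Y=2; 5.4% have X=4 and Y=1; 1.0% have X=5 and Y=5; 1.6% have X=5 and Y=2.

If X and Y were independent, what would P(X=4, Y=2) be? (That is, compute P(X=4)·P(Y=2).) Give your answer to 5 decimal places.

P(X=4) = 0.054 + 0.060 + 0.043 + 0.039 + 0.019 = 0.215.
P(Y=2) = 0.065 + 0.014 + 0.025 + 0.060 + 0.016 = 0.180.
Product: 0.215 × 0.180 = 0.03870.

0.03870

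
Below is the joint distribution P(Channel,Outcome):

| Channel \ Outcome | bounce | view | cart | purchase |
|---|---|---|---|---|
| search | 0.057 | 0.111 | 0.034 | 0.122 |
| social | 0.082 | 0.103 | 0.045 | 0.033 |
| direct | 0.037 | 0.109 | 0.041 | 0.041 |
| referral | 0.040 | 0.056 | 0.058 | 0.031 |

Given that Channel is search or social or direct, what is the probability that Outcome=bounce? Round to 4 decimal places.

P(Channel=search) = 0.057 + 0.111 + 0.034 + 0.122 = 0.324.
P(Channel=social) = 0.082 + 0.103 + 0.045 + 0.033 = 0.263.
P(Channel=direct) = 0.037 + 0.109 + 0.041 + 0.041 = 0.228.
P(Channel ∈ {search, social, direct}) = 0.324 + 0.263 + 0.228 = 0.815; P(Outcome=bounce, Channel ∈ {search, social, direct}) = 0.057 + 0.082 + 0.037 = 0.176.
P(Outcome=bounce | Channel ∈ {search, social, direct}) = 0.176/0.815 = 0.2160.

0.2160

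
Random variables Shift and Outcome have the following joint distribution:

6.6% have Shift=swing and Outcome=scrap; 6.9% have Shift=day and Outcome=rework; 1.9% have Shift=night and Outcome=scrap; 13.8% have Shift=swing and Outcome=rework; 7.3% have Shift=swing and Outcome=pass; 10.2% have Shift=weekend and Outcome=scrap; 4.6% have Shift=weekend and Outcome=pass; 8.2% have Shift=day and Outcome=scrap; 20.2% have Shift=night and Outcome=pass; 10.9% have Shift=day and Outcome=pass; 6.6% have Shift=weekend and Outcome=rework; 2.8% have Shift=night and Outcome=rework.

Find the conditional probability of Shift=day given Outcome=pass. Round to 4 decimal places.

0.2535

P(Outcome=pass) = 0.109 + 0.073 + 0.202 + 0.046 = 0.430.
P(Shift=day | Outcome=pass) = 0.109/0.430 = 0.2535.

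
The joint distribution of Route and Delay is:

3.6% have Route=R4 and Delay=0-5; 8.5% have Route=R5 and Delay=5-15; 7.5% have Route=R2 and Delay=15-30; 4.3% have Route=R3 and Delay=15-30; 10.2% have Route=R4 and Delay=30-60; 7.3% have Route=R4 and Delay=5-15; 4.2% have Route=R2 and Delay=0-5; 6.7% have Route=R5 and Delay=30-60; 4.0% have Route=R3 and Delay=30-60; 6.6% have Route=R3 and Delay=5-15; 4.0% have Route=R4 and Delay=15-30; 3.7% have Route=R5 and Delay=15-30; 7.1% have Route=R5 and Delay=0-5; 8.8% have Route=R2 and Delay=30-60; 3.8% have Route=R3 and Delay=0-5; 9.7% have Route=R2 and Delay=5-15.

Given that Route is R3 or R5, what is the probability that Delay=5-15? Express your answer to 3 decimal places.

P(Route=R3) = 0.038 + 0.066 + 0.043 + 0.040 = 0.187.
P(Route=R5) = 0.071 + 0.085 + 0.037 + 0.067 = 0.260.
P(Route ∈ {R3, R5}) = 0.187 + 0.260 = 0.447; P(Delay=5-15, Route ∈ {R3, R5}) = 0.066 + 0.085 = 0.151.
P(Delay=5-15 | Route ∈ {R3, R5}) = 0.151/0.447 = 0.338.

0.338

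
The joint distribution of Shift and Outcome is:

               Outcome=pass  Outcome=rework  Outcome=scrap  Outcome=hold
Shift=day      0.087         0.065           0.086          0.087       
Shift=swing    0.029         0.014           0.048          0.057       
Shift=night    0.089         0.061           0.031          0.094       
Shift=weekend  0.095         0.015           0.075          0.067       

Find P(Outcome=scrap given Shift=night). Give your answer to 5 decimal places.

0.11273

P(Shift=night) = 0.089 + 0.061 + 0.031 + 0.094 = 0.275.
P(Outcome=scrap | Shift=night) = 0.031/0.275 = 0.11273.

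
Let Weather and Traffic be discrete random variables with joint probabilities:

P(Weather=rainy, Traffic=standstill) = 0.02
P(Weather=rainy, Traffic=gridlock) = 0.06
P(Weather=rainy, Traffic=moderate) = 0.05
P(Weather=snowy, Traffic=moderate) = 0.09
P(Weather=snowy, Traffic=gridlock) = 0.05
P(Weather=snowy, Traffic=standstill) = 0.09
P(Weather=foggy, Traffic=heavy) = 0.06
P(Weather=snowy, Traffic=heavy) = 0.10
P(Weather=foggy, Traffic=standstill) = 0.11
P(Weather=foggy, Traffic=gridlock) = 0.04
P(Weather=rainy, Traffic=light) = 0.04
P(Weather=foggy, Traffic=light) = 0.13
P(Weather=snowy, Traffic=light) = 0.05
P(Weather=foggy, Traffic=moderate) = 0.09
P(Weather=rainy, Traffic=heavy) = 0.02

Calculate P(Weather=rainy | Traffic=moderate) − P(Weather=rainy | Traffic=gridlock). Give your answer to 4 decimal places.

-0.1826

P(Traffic=moderate) = 0.05 + 0.09 + 0.09 = 0.23; P(Weather=rainy | Traffic=moderate) = 0.05/0.23 = 0.21739.
P(Traffic=gridlock) = 0.06 + 0.05 + 0.04 = 0.15; P(Weather=rainy | Traffic=gridlock) = 0.06/0.15 = 0.40000.
Difference = -0.1826.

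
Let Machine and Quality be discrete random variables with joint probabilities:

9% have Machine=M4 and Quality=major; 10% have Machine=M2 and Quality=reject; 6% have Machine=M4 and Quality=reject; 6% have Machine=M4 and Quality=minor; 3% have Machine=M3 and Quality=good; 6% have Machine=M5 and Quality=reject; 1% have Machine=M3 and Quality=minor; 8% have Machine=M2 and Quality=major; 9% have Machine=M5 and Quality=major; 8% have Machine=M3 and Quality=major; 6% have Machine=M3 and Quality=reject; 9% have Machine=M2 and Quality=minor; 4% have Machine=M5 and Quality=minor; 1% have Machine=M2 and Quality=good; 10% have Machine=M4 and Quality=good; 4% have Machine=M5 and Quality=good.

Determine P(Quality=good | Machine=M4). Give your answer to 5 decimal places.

0.32258

P(Machine=M4) = 0.10 + 0.06 + 0.09 + 0.06 = 0.31.
P(Quality=good | Machine=M4) = 0.10/0.31 = 0.32258.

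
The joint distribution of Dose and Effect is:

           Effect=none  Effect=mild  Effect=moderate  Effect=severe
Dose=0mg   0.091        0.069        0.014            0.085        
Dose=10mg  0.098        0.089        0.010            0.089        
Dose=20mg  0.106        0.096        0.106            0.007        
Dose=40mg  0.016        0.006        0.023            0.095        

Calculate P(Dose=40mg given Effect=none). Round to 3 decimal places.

0.051

P(Effect=none) = 0.091 + 0.098 + 0.106 + 0.016 = 0.311.
P(Dose=40mg | Effect=none) = 0.016/0.311 = 0.051.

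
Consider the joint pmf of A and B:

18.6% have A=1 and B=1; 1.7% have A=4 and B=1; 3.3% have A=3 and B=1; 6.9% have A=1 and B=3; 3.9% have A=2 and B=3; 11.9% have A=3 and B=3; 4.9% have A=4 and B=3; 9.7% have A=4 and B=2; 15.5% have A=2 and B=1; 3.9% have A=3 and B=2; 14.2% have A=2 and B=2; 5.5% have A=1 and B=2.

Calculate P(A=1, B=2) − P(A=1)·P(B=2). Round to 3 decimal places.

P(A=1) = 0.186 + 0.055 + 0.069 = 0.310.
P(B=2) = 0.055 + 0.142 + 0.039 + 0.097 = 0.333.
P(A=1, B=2) − P(A=1)P(B=2) = 0.055 − 0.310×0.333 = -0.048.

-0.048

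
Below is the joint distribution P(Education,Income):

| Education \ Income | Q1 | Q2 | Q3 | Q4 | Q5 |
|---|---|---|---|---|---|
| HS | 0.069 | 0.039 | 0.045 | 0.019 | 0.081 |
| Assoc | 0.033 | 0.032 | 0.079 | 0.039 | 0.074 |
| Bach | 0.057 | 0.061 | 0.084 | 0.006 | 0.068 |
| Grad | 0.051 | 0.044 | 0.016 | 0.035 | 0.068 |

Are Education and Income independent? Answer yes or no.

no

P(Education=Grad) = 0.214 and P(Income=Q3) = 0.224, so their product is 0.04794, but P(Education=Grad, Income=Q3) = 0.016. Since these differ, Education and Income are not independent.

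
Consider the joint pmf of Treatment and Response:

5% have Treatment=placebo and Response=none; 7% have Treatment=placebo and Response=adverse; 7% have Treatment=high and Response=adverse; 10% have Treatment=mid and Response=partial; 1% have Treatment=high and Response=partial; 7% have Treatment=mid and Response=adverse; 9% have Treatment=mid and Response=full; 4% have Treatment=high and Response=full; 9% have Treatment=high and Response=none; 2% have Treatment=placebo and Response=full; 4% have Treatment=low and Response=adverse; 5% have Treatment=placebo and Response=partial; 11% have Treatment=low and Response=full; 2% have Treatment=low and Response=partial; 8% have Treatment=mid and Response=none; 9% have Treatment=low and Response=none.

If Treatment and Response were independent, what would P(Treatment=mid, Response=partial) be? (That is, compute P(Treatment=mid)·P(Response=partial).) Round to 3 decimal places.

0.061

P(Treatment=mid) = 0.08 + 0.10 + 0.09 + 0.07 = 0.34.
P(Response=partial) = 0.05 + 0.02 + 0.10 + 0.01 = 0.18.
Product: 0.34 × 0.18 = 0.061.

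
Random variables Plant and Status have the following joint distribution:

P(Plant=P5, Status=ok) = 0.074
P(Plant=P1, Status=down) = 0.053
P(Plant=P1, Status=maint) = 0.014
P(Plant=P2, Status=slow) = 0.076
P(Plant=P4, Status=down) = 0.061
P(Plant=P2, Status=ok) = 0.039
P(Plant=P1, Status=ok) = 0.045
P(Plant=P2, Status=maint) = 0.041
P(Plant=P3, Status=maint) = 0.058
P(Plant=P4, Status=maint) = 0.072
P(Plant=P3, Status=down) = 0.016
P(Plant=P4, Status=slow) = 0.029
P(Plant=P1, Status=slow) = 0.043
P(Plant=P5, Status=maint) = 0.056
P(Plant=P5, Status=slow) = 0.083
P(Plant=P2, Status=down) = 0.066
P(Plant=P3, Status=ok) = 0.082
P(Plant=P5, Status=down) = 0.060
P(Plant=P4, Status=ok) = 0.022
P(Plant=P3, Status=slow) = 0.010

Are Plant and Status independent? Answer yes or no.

no

P(Plant=P3) = 0.166 and P(Status=ok) = 0.262, so their product is 0.04349, but P(Plant=P3, Status=ok) = 0.082. Since these differ, Plant and Status are not independent.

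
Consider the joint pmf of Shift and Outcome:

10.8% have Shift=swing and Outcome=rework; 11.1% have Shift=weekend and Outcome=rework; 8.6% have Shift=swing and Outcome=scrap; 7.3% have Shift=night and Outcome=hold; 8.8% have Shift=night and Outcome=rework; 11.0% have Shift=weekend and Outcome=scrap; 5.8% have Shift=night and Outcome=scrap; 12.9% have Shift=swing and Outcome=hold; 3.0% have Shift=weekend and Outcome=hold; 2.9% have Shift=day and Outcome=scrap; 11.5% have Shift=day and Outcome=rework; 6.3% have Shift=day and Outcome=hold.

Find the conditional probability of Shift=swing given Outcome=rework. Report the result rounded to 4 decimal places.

0.2559

P(Outcome=rework) = 0.115 + 0.108 + 0.088 + 0.111 = 0.422.
P(Shift=swing | Outcome=rework) = 0.108/0.422 = 0.2559.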